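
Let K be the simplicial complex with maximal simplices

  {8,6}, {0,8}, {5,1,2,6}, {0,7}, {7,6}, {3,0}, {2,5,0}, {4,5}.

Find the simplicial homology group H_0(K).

H_0 ≅ Z.

Fix the vertex order 0 < 1 < 2 < 3 < 4 < 5 < 6 < 7 < 8 and write every simplex with vertices in increasing order. Then dim K = 3 and the simplices of K are:

  0-simplices (9): [0], [1], [2], [3], [4], [5], [6], [7], [8]
  1-simplices (14): [0,2], [0,3], [0,5], [0,7], [0,8], [1,2], [1,5], [1,6], [2,5], [2,6], [4,5], [5,6], [6,7], [6,8]
  2-simplices (5): [0,2,5], [1,2,5], [1,2,6], [1,5,6], [2,5,6]
  3-simplices (1): [1,2,5,6]

so the chain groups are C_0 ≅ Z^9, C_1 ≅ Z^14, C_2 ≅ Z^5, C_3 ≅ Z^1.

∂_1: C_1 → C_0 maps an edge to its endpoints' difference, ∂[p,q] = q − p.
This gives a 9×14 integer matrix of rank 8; reducing to Smith normal form yields diagonal entries (1,1,1,1,1,1,1,1).

Boundary ∂_2: C_2 → C_1 maps a triangle to the signed sum of its edges. For instance
  ∂[2,5,6] = [5,6] − [2,6] + [2,5],
  ∂[1,2,6] = [2,6] − [1,6] + [1,2].
This gives a 14×5 integer matrix of rank 4; reducing to Smith normal form yields diagonal entries (1,1,1,1).

The boundary map ∂_3: C_3 → C_2 sends each 3-simplex σ to the alternating sum Σ_i (−1)^i (σ with its i-th vertex removed). For instance
  ∂[1,2,5,6] = [2,5,6] − [1,5,6] + [1,2,6] − [1,2,5].
This gives a 5×1 integer matrix of rank 1; reducing to Smith normal form yields diagonal entries (1).

Reading off H_k = ker ∂_k / im ∂_{k+1}:

  H_0: rank C_0 − rank ∂_1 = 9 − 8 = 1, and the invariant factors of ∂_1 are all 1, so H_0 ≅ Z.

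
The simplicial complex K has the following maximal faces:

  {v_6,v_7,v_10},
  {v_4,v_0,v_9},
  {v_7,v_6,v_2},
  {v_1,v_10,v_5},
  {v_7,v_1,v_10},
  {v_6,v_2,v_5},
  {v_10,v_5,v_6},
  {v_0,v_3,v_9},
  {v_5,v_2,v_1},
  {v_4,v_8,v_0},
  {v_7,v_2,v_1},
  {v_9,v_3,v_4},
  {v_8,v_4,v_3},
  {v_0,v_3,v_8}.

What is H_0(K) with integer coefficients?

Fix the vertex order v_0 < v_1 < v_2 < v_3 < v_4 < v_5 < v_6 < v_7 < v_8 < v_9 < v_10 and write every simplex with vertices in increasing order. Then dim K = 2 and the simplices of K are:

  0-simplices (11): [v_0], [v_1], [v_2], [v_3], [v_4], [v_5], [v_6], [v_7], [v_8], [v_9], [v_10]
  1-simplices (21): (21 of them)
  2-simplices (14): (14 of them)

so the chain groups are C_0 ≅ Z^11, C_1 ≅ Z^21, C_2 ≅ Z^14.

∂_1: C_1 → C_0 is given by ∂[p,q] = [q] − [p]. For instance
  ∂[v_3,v_4] = [v_4] − [v_3].
This gives a 11×21 integer matrix of rank 9; reducing to Smith normal form yields diagonal entries (1,1,1,1,1,1,1,1,1).

Boundary ∂_2: C_2 → C_1 sends each 2-simplex [p,q,r] to [q,r] − [p,r] + [p,q]. For instance
  ∂[v_5,v_6,v_10] = [v_6,v_10] − [v_5,v_10] + [v_5,v_6],
  ∂[v_0,v_4,v_9] = [v_4,v_9] − [v_0,v_9] + [v_0,v_4].
The resulting 21×14 matrix has rank 12, and its Smith normal form has invariant factors (1,1,1,1,1,1,1,1,1,1,1,1).

Computing H_k = (kernel of ∂_k) / (image of ∂_{k+1}):

  H_0: rank C_0 − rank ∂_1 = 11 − 9 = 2, and the invariant factors of ∂_1 are all 1, so H_0 = Z^2.

H_0 = Z^2.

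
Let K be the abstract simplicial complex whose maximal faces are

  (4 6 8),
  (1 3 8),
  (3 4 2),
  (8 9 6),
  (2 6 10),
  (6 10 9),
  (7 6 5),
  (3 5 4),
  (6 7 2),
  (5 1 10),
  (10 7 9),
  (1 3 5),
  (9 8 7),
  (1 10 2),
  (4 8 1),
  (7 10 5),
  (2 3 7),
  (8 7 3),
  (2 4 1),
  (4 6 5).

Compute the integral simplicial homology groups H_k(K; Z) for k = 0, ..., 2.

Take the total order 1 < 2 < 3 < 4 < 5 < 6 < 7 < 8 < 9 < 10 on the vertex set. Then K (dimension 2) consists of the simplices:

  0-simplices (10): [1], [2], [3], [4], [5], [6], [7], [8], [9], [10]
  1-simplices (30): (30 of them)
  2-simplices (20): (20 of them)

so the chain groups are C_0 ≅ Z^10, C_1 ≅ Z^30, C_2 ≅ Z^20.

∂_1: C_1 → C_0 maps an edge to its endpoints' difference, ∂[p,q] = q − p. For instance
  ∂[3,5] = [5] − [3].
As a 10×30 matrix over Z this has rank 9, with invariant factors (1,1,1,1,1,1,1,1,1).

The boundary map ∂_2: C_2 → C_1 sends each 2-simplex [p,q,r] to [q,r] − [p,r] + [p,q]. For instance
  ∂[3,4,5] = [4,5] − [3,5] + [3,4],
  ∂[4,6,8] = [6,8] − [4,8] + [4,6].
The 30×20 boundary matrix has rank 20 and Smith normal form diag(1,1,1,1,1,1,1,1,1,1,1,1,1,1,1,1,1,1,1,2).

Reading off H_k = ker ∂_k / im ∂_{k+1}:

  H_0: rank C_0 − rank ∂_1 = 10 − 9 = 1, and the invariant factors of ∂_1 are all 1, so H_0 ≅ Z.
  H_1: rank ker ∂_1 − rank ∂_2 = (30 − 9) − 20 = 1, and ∂_2 has invariant factor 2 > 1, so H_1 ≅ Z ⊕ Z/2Z.
  H_2: rank ker ∂_2 − rank ∂_3 = (20 − 20) − 0 = 0, and there is no ∂_3, so H_2 ≅ 0.

As a check, the Euler characteristic is 10 − 30 + 20 = 0, which agrees with 1 − 1 + 0 = 0.

H_0 ≅ Z,  H_1 ≅ Z ⊕ Z/2Z,  H_2 = 0.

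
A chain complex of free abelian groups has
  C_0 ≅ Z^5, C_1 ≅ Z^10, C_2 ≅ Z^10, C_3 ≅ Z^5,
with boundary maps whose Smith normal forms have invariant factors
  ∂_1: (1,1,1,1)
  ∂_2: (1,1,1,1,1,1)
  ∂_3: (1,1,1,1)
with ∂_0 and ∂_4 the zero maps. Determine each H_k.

H_0 = Z,  H_1 = 0,  H_2 = 0,  H_3 = Z.

H_0: b_0 = 5 − 0 − 4 = 1; torsion from ∂_1 factors > 1: none. So H_0 = Z.
H_1: b_1 = 10 − 4 − 6 = 0; torsion from ∂_2 factors > 1: none. So H_1 = 0.
H_2: b_2 = 10 − 6 − 4 = 0; torsion from ∂_3 factors > 1: none. So H_2 = 0.
H_3: b_3 = 5 − 4 − 0 = 1; torsion from ∂_4 factors > 1: none. So H_3 = Z.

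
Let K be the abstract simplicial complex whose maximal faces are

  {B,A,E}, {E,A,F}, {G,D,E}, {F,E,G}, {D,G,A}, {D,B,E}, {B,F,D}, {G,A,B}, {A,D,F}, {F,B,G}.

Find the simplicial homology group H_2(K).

We work with the vertex ordering A < B < D < E < F < G. The simplices of K, each written with vertices in increasing order, are:

  0-simplices (6): A, B, D, E, F, G
  1-simplices (15): AB, AD, AE, AF, AG, BD, BE, BF, BG, DE, DF, DG, EF, EG, FG
  2-simplices (10): ABE, ABG, ADF, ADG, AEF, BDE, BDF, BFG, DEG, EFG

Hence C_0 ≅ Z^6, C_1 ≅ Z^15, C_2 ≅ Z^10.

Boundary ∂_1: C_1 → C_0 maps an edge to its endpoints' difference, ∂[p,q] = q − p. For instance
  ∂BG = G − B.
The 6×15 boundary matrix has rank 5 and Smith normal form diag(1,1,1,1,1).

Boundary ∂_2: C_2 → C_1 maps a triangle to the signed sum of its edges. For instance
  ∂BFG = FG − BG + BF,
  ∂EFG = FG − EG + EF.
The 15×10 boundary matrix has rank 10 and Smith normal form diag(1,1,1,1,1,1,1,1,1,2).

Now H_k = ker ∂_k / im ∂_{k+1}, so:

  H_2: rank ker ∂_2 − rank ∂_3 = (10 − 10) − 0 = 0, and there is no ∂_3, so H_2 = 0.

H_2 ≅ 0.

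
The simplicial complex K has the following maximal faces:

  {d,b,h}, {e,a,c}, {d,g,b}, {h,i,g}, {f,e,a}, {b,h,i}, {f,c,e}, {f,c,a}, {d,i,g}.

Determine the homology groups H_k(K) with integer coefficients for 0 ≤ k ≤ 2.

Take the total order a < b < c < d < e < f < g < h < i on the vertex set. Then K (dimension 2) consists of the simplices:

  0-simplices (9): a, b, c, d, e, f, g, h, i
  1-simplices (16): ac, ae, af, bd, bg, bh, bi, ce, cf, dg, dh, di, ef, gh, gi, hi
  2-simplices (9): ace, acf, aef, bdg, bdh, bhi, cef, dgi, ghi

so the chain groups are C_0 ≅ Z^9, C_1 ≅ Z^16, C_2 ≅ Z^9.

The boundary map ∂_1: C_1 → C_0 maps an edge to its endpoints' difference, ∂[p,q] = q − p.
The 9×16 boundary matrix has rank 7 and Smith normal form diag(1,1,1,1,1,1,1).

∂_2: C_2 → C_1 maps a triangle to the signed sum of its edges. For instance
  ∂ghi = hi − gi + gh,
  ∂acf = cf − af + ac.
The resulting 16×9 matrix has rank 8, and its Smith normal form has invariant factors (1,1,1,1,1,1,1,1).

Now H_k = ker ∂_k / im ∂_{k+1}, so:

  H_0: rank C_0 − rank ∂_1 = 9 − 7 = 2, and the invariant factors of ∂_1 are all 1, so H_0 = Z^2.
  H_1: rank ker ∂_1 − rank ∂_2 = (16 − 7) − 8 = 1, and the invariant factors of ∂_2 are all 1, so H_1 = Z.
  H_2: rank ker ∂_2 − rank ∂_3 = (9 − 8) − 0 = 1, and there is no ∂_3, so H_2 = Z.

(K is a triangulation of the disjoint union of the Möbius band and the 2-sphere S^2.)

H_0 ≅ Z^2,  H_1 ≅ Z,  H_2 ≅ Z.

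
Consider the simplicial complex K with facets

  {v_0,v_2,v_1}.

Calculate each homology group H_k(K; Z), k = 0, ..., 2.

K has 3 vertices, 3 edges, 1 triangle.
rank ∂_0 = 0, rank ∂_1 = 2 ⇒ b_0 = 3 − 0 − 2 = 1; all invariant factors of ∂_1 are 1 so no torsion. So H_0 ≅ Z.
rank ∂_1 = 2, rank ∂_2 = 1 ⇒ b_1 = 3 − 2 − 1 = 0; all invariant factors of ∂_2 are 1 so no torsion. So H_1 ≅ 0.
rank ∂_2 = 1, rank ∂_3 = 0 ⇒ b_2 = 1 − 1 − 0 = 0. So H_2 ≅ 0.

H_0 ≅ Z,  H_1 = 0,  H_2 = 0.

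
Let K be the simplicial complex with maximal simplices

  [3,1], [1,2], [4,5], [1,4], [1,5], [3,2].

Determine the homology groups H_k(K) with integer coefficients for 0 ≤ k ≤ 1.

K has 5 vertices, 6 edges.
rank ∂_0 = 0, rank ∂_1 = 4 ⇒ b_0 = 5 − 0 − 4 = 1; all invariant factors of ∂_1 are 1 so no torsion. So H_0 ≅ Z.
rank ∂_1 = 4, rank ∂_2 = 0 ⇒ b_1 = 6 − 4 − 0 = 2. So H_1 ≅ Z^2.

H_0 ≅ Z,  H_1 ≅ Z^2.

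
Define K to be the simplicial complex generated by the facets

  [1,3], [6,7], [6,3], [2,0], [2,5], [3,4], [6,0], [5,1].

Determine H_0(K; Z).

H_0 ≅ Z.

Order the vertices as 0 < 1 < 2 < 3 < 4 < 5 < 6 < 7. Listing each simplex with vertices in this order, K has dimension 1 with simplices:

  0-simplices (8): [0], [1], [2], [3], [4], [5], [6], [7]
  1-simplices (8): [0,2], [0,6], [1,3], [1,5], [2,5], [3,4], [3,6], [6,7]

giving chain groups C_0 ≅ Z^8, C_1 ≅ Z^8.

The boundary map ∂_1: C_1 → C_0 is given by ∂[p,q] = [q] − [p]. For instance
  ∂[0,6] = [6] − [0].
The resulting 8×8 matrix has rank 7, and its Smith normal form has invariant factors (1,1,1,1,1,1,1).

Now H_k = ker ∂_k / im ∂_{k+1}, so:

  H_0: rank C_0 − rank ∂_1 = 8 − 7 = 1, and the invariant factors of ∂_1 are all 1, so H_0 ≅ Z.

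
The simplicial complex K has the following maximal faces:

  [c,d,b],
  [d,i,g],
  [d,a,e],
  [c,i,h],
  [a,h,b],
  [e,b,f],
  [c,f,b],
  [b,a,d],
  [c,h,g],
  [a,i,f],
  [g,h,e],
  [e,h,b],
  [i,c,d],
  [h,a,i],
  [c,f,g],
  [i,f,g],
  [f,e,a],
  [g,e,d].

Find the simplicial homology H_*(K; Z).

H_0 ≅ Z,  H_1 ≅ Z ⊕ Z/2,  H_2 = 0.

Order the vertices as a < b < c < d < e < f < g < h < i. Listing each simplex with vertices in this order, K has dimension 2 with simplices:

  0-simplices (9): a, b, c, d, e, f, g, h, i
  1-simplices (27): ab, ad, ae, af, ah, ai, bc, bd, be, bf, bh, cd, cf, cg, ch, ci, de, dg, di, ef, eg, eh, fg, fi, gh, gi, hi
  2-simplices (18): abd, abh, ade, aef, afi, ahi, bcd, bcf, bef, beh, cdi, cfg, cgh, chi, deg, dgi, egh, fgi

giving chain groups C_0 ≅ Z^9, C_1 ≅ Z^27, C_2 ≅ Z^18.

∂_1: C_1 → C_0 is given by ∂[p,q] = [q] − [p].
The 9×27 boundary matrix has rank 8 and Smith normal form diag(1,1,1,1,1,1,1,1).

∂_2: C_2 → C_1 acts by ∂[p,q,r] = [q,r] − [p,r] + [p,q]. For instance
  ∂chi = hi − ci + ch,
  ∂bcf = cf − bf + bc.
This gives a 27×18 integer matrix of rank 18; reducing to Smith normal form yields diagonal entries (1,1,1,1,1,1,1,1,1,1,1,1,1,1,1,1,1,2).

From H_k ≅ ker(∂_k) / im(∂_{k+1}) we obtain:

  H_0: rank C_0 − rank ∂_1 = 9 − 8 = 1, and the invariant factors of ∂_1 are all 1, so H_0 ≅ Z.
  H_1: rank ker ∂_1 − rank ∂_2 = (27 − 8) − 18 = 1, and ∂_2 has invariant factor 2 > 1, so H_1 ≅ Z ⊕ Z/2.
  H_2: rank ker ∂_2 − rank ∂_3 = (18 − 18) − 0 = 0, and there is no ∂_3, so H_2 ≅ 0.

As a check, the Euler characteristic is 9 − 27 + 18 = 0, which agrees with 1 − 1 + 0 = 0.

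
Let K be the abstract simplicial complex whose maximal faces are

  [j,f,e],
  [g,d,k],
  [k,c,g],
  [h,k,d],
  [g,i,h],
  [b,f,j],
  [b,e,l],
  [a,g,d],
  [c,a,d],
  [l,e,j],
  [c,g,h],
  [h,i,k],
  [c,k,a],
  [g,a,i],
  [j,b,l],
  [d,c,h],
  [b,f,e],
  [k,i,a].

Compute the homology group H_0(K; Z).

Order the vertices as a < b < c < d < e < f < g < h < i < j < k < l. Listing each simplex with vertices in this order, K has dimension 2 with simplices:

  0-simplices (12): a, b, c, d, e, f, g, h, i, j, k, l
  1-simplices (27): ac, ad, ag, ai, ak, be, bf, bj, bl, cd, cg, ch, ck, dg, dh, dk, ef, ej, el, fj, gh, gi, gk, hi, hk, ik, jl
  2-simplices (18): acd, ack, adg, agi, aik, bef, bel, bfj, bjl, cdh, cgh, cgk, dgk, dhk, efj, ejl, ghi, hik

Hence C_0 ≅ Z^12, C_1 ≅ Z^27, C_2 ≅ Z^18.

The boundary map ∂_1: C_1 → C_0 is given by ∂[p,q] = [q] − [p]. For instance
  ∂ai = i − a.
This gives a 12×27 integer matrix of rank 10; reducing to Smith normal form yields diagonal entries (1,1,1,1,1,1,1,1,1,1).

The boundary map ∂_2: C_2 → C_1 acts by ∂[p,q,r] = [q,r] − [p,r] + [p,q]. For instance
  ∂dgk = gk − dk + dg,
  ∂bel = el − bl + be.
The 27×18 boundary matrix has rank 17 and Smith normal form diag(1,1,1,1,1,1,1,1,1,1,1,1,1,1,1,1,2).

From H_k ≅ ker(∂_k) / im(∂_{k+1}) we obtain:

  H_0: rank C_0 − rank ∂_1 = 12 − 10 = 2, and the invariant factors of ∂_1 are all 1, so H_0 ≅ Z^2.

H_0 = Z^2.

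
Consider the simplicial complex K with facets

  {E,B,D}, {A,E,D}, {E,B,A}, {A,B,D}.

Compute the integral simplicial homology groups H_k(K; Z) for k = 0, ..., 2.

Take the total order A < B < D < E on the vertex set. Then K (dimension 2) consists of the simplices:

  0-simplices (4): A, B, D, E
  1-simplices (6): AB, AD, AE, BD, BE, DE
  2-simplices (4): ABD, ABE, ADE, BDE

giving chain groups C_0 ≅ Z^4, C_1 ≅ Z^6, C_2 ≅ Z^4.

The boundary map ∂_1: C_1 → C_0 is given by ∂[p,q] = [q] − [p].
The resulting 4×6 matrix has rank 3, and its Smith normal form has invariant factors (1,1,1).

Boundary ∂_2: C_2 → C_1 sends each 2-simplex [p,q,r] to [q,r] − [p,r] + [p,q]. For instance
  ∂BDE = DE − BE + BD,
  ∂ADE = DE − AE + AD.
The resulting 6×4 matrix has rank 3, and its Smith normal form has invariant factors (1,1,1).

Reading off H_k = ker ∂_k / im ∂_{k+1}:

  H_0: rank C_0 − rank ∂_1 = 4 − 3 = 1, and the invariant factors of ∂_1 are all 1, so H_0 = Z.
  H_1: rank ker ∂_1 − rank ∂_2 = (6 − 3) − 3 = 0, and the invariant factors of ∂_2 are all 1, so H_1 = 0.
  H_2: rank ker ∂_2 − rank ∂_3 = (4 − 3) − 0 = 1, and there is no ∂_3, so H_2 = Z.

(K is a triangulation of the 2-sphere S^2.)

H_0 ≅ Z,  H_1 = 0,  H_2 ≅ Z.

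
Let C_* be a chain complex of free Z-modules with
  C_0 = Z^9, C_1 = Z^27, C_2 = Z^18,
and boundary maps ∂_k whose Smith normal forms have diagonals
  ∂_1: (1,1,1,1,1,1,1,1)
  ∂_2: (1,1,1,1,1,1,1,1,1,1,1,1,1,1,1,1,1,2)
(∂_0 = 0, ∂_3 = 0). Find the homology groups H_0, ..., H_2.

H_0 = Z,  H_1 = Z ⊕ Z/2,  H_2 = 0.

H_0: b_0 = 9 − 0 − 8 = 1; torsion from ∂_1 factors > 1: none. So H_0 = Z.
H_1: b_1 = 27 − 8 − 18 = 1; torsion from ∂_2 factors > 1: [2]. So H_1 = Z ⊕ Z/2.
H_2: b_2 = 18 − 18 − 0 = 0; torsion from ∂_3 factors > 1: none. So H_2 = 0.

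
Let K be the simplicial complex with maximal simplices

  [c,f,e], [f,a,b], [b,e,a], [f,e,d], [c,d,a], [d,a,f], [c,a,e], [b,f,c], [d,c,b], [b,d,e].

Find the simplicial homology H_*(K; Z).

H_0 ≅ Z,  H_1 ≅ Z/2,  H_2 = 0.

Order the vertices as a < b < c < d < e < f. Listing each simplex with vertices in this order, K has dimension 2 with simplices:

  0-simplices (6): a, b, c, d, e, f
  1-simplices (15): ab, ac, ad, ae, af, bc, bd, be, bf, cd, ce, cf, de, df, ef
  2-simplices (10): abe, abf, acd, ace, adf, bcd, bcf, bde, cef, def

so the chain groups are C_0 ≅ Z^6, C_1 ≅ Z^15, C_2 ≅ Z^10.

Boundary ∂_1: C_1 → C_0 is given by ∂[p,q] = [q] − [p].
As a 6×15 matrix over Z this has rank 5, with invariant factors (1,1,1,1,1).

∂_2: C_2 → C_1 acts by ∂[p,q,r] = [q,r] − [p,r] + [p,q]. For instance
  ∂def = ef − df + de,
  ∂abe = be − ae + ab.
This gives a 15×10 integer matrix of rank 10; reducing to Smith normal form yields diagonal entries (1,1,1,1,1,1,1,1,1,2).

Now H_k = ker ∂_k / im ∂_{k+1}, so:

  H_0: rank C_0 − rank ∂_1 = 6 − 5 = 1, and the invariant factors of ∂_1 are all 1, so H_0 = Z.
  H_1: rank ker ∂_1 − rank ∂_2 = (15 − 5) − 10 = 0, and ∂_2 has invariant factor 2 > 1, so H_1 = Z/2.
  H_2: rank ker ∂_2 − rank ∂_3 = (10 − 10) − 0 = 0, and there is no ∂_3, so H_2 = 0.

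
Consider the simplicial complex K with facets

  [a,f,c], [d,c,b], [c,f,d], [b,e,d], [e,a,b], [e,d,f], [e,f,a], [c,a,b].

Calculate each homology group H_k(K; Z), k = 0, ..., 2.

H_0 = Z,  H_1 = 0,  H_2 = Z.

We work with the vertex ordering a < b < c < d < e < f. The simplices of K, each written with vertices in increasing order, are:

  0-simplices (6): a, b, c, d, e, f
  1-simplices (12): ab, ac, ae, af, bc, bd, be, cd, cf, de, df, ef
  2-simplices (8): abc, abe, acf, aef, bcd, bde, cdf, def

giving chain groups C_0 ≅ Z^6, C_1 ≅ Z^12, C_2 ≅ Z^8.

∂_1: C_1 → C_0 sends each edge [p,q] (with p < q) to q − p.
This gives a 6×12 integer matrix of rank 5; reducing to Smith normal form yields diagonal entries (1,1,1,1,1).

The boundary map ∂_2: C_2 → C_1 acts by ∂[p,q,r] = [q,r] − [p,r] + [p,q]. For instance
  ∂aef = ef − af + ae,
  ∂abe = be − ae + ab.
As a 12×8 matrix over Z this has rank 7, with invariant factors (1,1,1,1,1,1,1).

From H_k ≅ ker(∂_k) / im(∂_{k+1}) we obtain:

  H_0: rank C_0 − rank ∂_1 = 6 − 5 = 1, and the invariant factors of ∂_1 are all 1, so H_0 ≅ Z.
  H_1: rank ker ∂_1 − rank ∂_2 = (12 − 5) − 7 = 0, and the invariant factors of ∂_2 are all 1, so H_1 ≅ 0.
  H_2: rank ker ∂_2 − rank ∂_3 = (8 − 7) − 0 = 1, and there is no ∂_3, so H_2 ≅ Z.

As a check, the Euler characteristic is 6 − 12 + 8 = 2, which agrees with 1 − 0 + 1 = 2.
(K is a triangulation of the 2-sphere S^2.)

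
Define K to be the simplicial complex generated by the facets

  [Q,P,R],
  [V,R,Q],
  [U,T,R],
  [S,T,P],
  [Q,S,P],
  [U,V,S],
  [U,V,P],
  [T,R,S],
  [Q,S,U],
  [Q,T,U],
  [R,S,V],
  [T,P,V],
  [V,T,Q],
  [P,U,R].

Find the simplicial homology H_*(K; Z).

H_0 ≅ Z,  H_1 ≅ Z^2,  H_2 ≅ Z.

K has 7 vertices, 21 edges, 14 triangles.
rank ∂_0 = 0, rank ∂_1 = 6 ⇒ b_0 = 7 − 0 − 6 = 1; all invariant factors of ∂_1 are 1 so no torsion. So H_0 = Z.
rank ∂_1 = 6, rank ∂_2 = 13 ⇒ b_1 = 21 − 6 − 13 = 2; all invariant factors of ∂_2 are 1 so no torsion. So H_1 = Z^2.
rank ∂_2 = 13, rank ∂_3 = 0 ⇒ b_2 = 14 − 13 − 0 = 1. So H_2 = Z.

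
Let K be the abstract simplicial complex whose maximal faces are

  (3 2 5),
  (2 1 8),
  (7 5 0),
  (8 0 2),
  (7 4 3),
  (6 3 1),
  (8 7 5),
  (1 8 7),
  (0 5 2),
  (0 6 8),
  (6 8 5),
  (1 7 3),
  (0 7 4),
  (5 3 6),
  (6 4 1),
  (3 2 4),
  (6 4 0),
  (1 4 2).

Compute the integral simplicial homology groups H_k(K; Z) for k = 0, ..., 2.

Fix the vertex order 0 < 1 < 2 < 3 < 4 < 5 < 6 < 7 < 8 and write every simplex with vertices in increasing order. Then dim K = 2 and the simplices of K are:

  0-simplices (9): [0], [1], [2], [3], [4], [5], [6], [7], [8]
  1-simplices (27): (27 of them)
  2-simplices (18): [0,2,5], [0,2,8], [0,4,6], [0,4,7], [0,5,7], [0,6,8], [1,2,4], [1,2,8], [1,3,6], [1,3,7], [1,4,6], [1,7,8], [2,3,4], [2,3,5], [3,4,7], [3,5,6], [5,6,8], [5,7,8]

Hence C_0 ≅ Z^9, C_1 ≅ Z^27, C_2 ≅ Z^18.

Boundary ∂_1: C_1 → C_0 maps an edge to its endpoints' difference, ∂[p,q] = q − p. For instance
  ∂[1,4] = [4] − [1].
The 9×27 boundary matrix has rank 8 and Smith normal form diag(1,1,1,1,1,1,1,1).

∂_2: C_2 → C_1 sends each 2-simplex [p,q,r] to [q,r] − [p,r] + [p,q]. For instance
  ∂[0,5,7] = [5,7] − [0,7] + [0,5],
  ∂[3,4,7] = [4,7] − [3,7] + [3,4].
The resulting 27×18 matrix has rank 18, and its Smith normal form has invariant factors (1,1,1,1,1,1,1,1,1,1,1,1,1,1,1,1,1,2).

Computing H_k = (kernel of ∂_k) / (image of ∂_{k+1}):

  H_0: rank C_0 − rank ∂_1 = 9 − 8 = 1, and the invariant factors of ∂_1 are all 1, so H_0 ≅ Z.
  H_1: rank ker ∂_1 − rank ∂_2 = (27 − 8) − 18 = 1, and ∂_2 has invariant factor 2 > 1, so H_1 ≅ Z ⊕ Z/2.
  H_2: rank ker ∂_2 − rank ∂_3 = (18 − 18) − 0 = 0, and there is no ∂_3, so H_2 ≅ 0.

As a check, the Euler characteristic is 9 − 27 + 18 = 0, which agrees with 1 − 1 + 0 = 0.

H_0 = Z,  H_1 = Z ⊕ Z/2,  H_2 = 0.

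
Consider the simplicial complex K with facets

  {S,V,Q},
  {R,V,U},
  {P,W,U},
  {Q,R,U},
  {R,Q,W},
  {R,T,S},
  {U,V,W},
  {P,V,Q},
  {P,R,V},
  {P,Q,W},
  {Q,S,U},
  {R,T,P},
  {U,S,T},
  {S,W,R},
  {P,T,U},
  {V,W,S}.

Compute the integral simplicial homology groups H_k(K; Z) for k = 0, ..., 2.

H_0 ≅ Z,  H_1 ≅ Z^2,  H_2 ≅ Z.

Take the total order P < Q < R < S < T < U < V < W on the vertex set. Then K (dimension 2) consists of the simplices:

  0-simplices (8): P, Q, R, S, T, U, V, W
  1-simplices (24): PQ, PR, PT, PU, PV, PW, QR, QS, QU, QV, QW, RS, RT, RU, RV, RW, ST, SU, SV, SW, TU, UV, UW, VW
  2-simplices (16): PQV, PQW, PRT, PRV, PTU, PUW, QRU, QRW, QSU, QSV, RST, RSW, RUV, STU, SVW, UVW

so the chain groups are C_0 ≅ Z^8, C_1 ≅ Z^24, C_2 ≅ Z^16.

∂_1: C_1 → C_0 is given by ∂[p,q] = [q] − [p]. For instance
  ∂RV = V − R.
The resulting 8×24 matrix has rank 7, and its Smith normal form has invariant factors (1,1,1,1,1,1,1).

The boundary map ∂_2: C_2 → C_1 acts by ∂[p,q,r] = [q,r] − [p,r] + [p,q]. For instance
  ∂PRV = RV − PV + PR,
  ∂PUW = UW − PW + PU.
This gives a 24×16 integer matrix of rank 15; reducing to Smith normal form yields diagonal entries (1,1,1,1,1,1,1,1,1,1,1,1,1,1,1).

Reading off H_k = ker ∂_k / im ∂_{k+1}:

  H_0: rank C_0 − rank ∂_1 = 8 − 7 = 1, and the invariant factors of ∂_1 are all 1, so H_0 ≅ Z.
  H_1: rank ker ∂_1 − rank ∂_2 = (24 − 7) − 15 = 2, and the invariant factors of ∂_2 are all 1, so H_1 ≅ Z^2.
  H_2: rank ker ∂_2 − rank ∂_3 = (16 − 15) − 0 = 1, and there is no ∂_3, so H_2 ≅ Z.

As a check, the Euler characteristic is 8 − 24 + 16 = 0, which agrees with 1 − 2 + 1 = 0.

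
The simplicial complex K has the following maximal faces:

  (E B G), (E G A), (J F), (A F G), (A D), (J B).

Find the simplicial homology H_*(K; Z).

Order the vertices as A < B < D < E < F < G < J. Listing each simplex with vertices in this order, K has dimension 2 with simplices:

  0-simplices (7): A, B, D, E, F, G, J
  1-simplices (10): AD, AE, AF, AG, BE, BG, BJ, EG, FG, FJ
  2-simplices (3): AEG, AFG, BEG

so the chain groups are C_0 ≅ Z^7, C_1 ≅ Z^10, C_2 ≅ Z^3.

∂_1: C_1 → C_0 is given by ∂[p,q] = [q] − [p].
The resulting 7×10 matrix has rank 6, and its Smith normal form has invariant factors (1,1,1,1,1,1).

∂_2: C_2 → C_1 acts by ∂[p,q,r] = [q,r] − [p,r] + [p,q]. For instance
  ∂BEG = EG − BG + BE,
  ∂AFG = FG − AG + AF.
As a 10×3 matrix over Z this has rank 3, with invariant factors (1,1,1).

Computing H_k = (kernel of ∂_k) / (image of ∂_{k+1}):

  H_0: rank C_0 − rank ∂_1 = 7 − 6 = 1, and the invariant factors of ∂_1 are all 1, so H_0 = Z.
  H_1: rank ker ∂_1 − rank ∂_2 = (10 − 6) − 3 = 1, and the invariant factors of ∂_2 are all 1, so H_1 = Z.
  H_2: rank ker ∂_2 − rank ∂_3 = (3 − 3) − 0 = 0, and there is no ∂_3, so H_2 = 0.

H_0 ≅ Z,  H_1 ≅ Z,  H_2 = 0.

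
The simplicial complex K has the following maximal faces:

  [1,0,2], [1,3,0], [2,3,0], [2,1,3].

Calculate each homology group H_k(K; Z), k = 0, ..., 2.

H_0 = Z,  H_1 = 0,  H_2 = Z.

K has 4 vertices, 6 edges, 4 triangles.
rank ∂_0 = 0, rank ∂_1 = 3 ⇒ b_0 = 4 − 0 − 3 = 1; all invariant factors of ∂_1 are 1 so no torsion. So H_0 = Z.
rank ∂_1 = 3, rank ∂_2 = 3 ⇒ b_1 = 6 − 3 − 3 = 0; all invariant factors of ∂_2 are 1 so no torsion. So H_1 = 0.
rank ∂_2 = 3, rank ∂_3 = 0 ⇒ b_2 = 4 − 3 − 0 = 1. So H_2 = Z.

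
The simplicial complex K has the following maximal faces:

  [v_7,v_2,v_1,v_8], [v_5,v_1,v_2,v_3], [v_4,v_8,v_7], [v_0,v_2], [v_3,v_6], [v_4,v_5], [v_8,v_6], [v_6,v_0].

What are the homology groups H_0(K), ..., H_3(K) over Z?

Order the vertices as v_0 < v_1 < v_2 < v_3 < v_4 < v_5 < v_6 < v_7 < v_8. Listing each simplex with vertices in this order, K has dimension 3 with simplices:

  0-simplices (9): [v_0], [v_1], [v_2], [v_3], [v_4], [v_5], [v_6], [v_7], [v_8]
  1-simplices (18): (18 of them)
  2-simplices (9): [v_1,v_2,v_3], [v_1,v_2,v_5], [v_1,v_2,v_7], [v_1,v_2,v_8], [v_1,v_3,v_5], [v_1,v_7,v_8], [v_2,v_3,v_5], [v_2,v_7,v_8], [v_4,v_7,v_8]
  3-simplices (2): [v_1,v_2,v_3,v_5], [v_1,v_2,v_7,v_8]

so the chain groups are C_0 ≅ Z^9, C_1 ≅ Z^18, C_2 ≅ Z^9, C_3 ≅ Z^2.

The boundary map ∂_1: C_1 → C_0 sends each edge [p,q] (with p < q) to q − p. For instance
  ∂[v_4,v_5] = [v_5] − [v_4].
As a 9×18 matrix over Z this has rank 8, with invariant factors (1,1,1,1,1,1,1,1).

∂_2: C_2 → C_1 maps a triangle to the signed sum of its edges. For instance
  ∂[v_1,v_2,v_3] = [v_2,v_3] − [v_1,v_3] + [v_1,v_2],
  ∂[v_1,v_3,v_5] = [v_3,v_5] − [v_1,v_5] + [v_1,v_3].
The 18×9 boundary matrix has rank 7 and Smith normal form diag(1,1,1,1,1,1,1).

∂_3: C_3 → C_2 sends each 3-simplex σ to the alternating sum Σ_i (−1)^i (σ with its i-th vertex removed). For instance
  ∂[v_1,v_2,v_7,v_8] = [v_2,v_7,v_8] − [v_1,v_7,v_8] + [v_1,v_2,v_8] − [v_1,v_2,v_7],
  ∂[v_1,v_2,v_3,v_5] = [v_2,v_3,v_5] − [v_1,v_3,v_5] + [v_1,v_2,v_5] − [v_1,v_2,v_3].
This gives a 9×2 integer matrix of rank 2; reducing to Smith normal form yields diagonal entries (1,1).

Now H_k = ker ∂_k / im ∂_{k+1}, so:

  H_0: rank C_0 − rank ∂_1 = 9 − 8 = 1, and the invariant factors of ∂_1 are all 1, so H_0 ≅ Z.
  H_1: rank ker ∂_1 − rank ∂_2 = (18 − 8) − 7 = 3, and the invariant factors of ∂_2 are all 1, so H_1 ≅ Z^3.
  H_2: rank ker ∂_2 − rank ∂_3 = (9 − 7) − 2 = 0, and the invariant factors of ∂_3 are all 1, so H_2 ≅ 0.
  H_3: rank ker ∂_3 − rank ∂_4 = (2 − 2) − 0 = 0, and there is no ∂_4, so H_3 ≅ 0.

As a check, the Euler characteristic is 9 − 18 + 9 − 2 = -2, which agrees with 1 − 3 + 0 − 0 = -2.

H_0 ≅ Z,  H_1 ≅ Z^3,  H_2 = 0,  H_3 = 0.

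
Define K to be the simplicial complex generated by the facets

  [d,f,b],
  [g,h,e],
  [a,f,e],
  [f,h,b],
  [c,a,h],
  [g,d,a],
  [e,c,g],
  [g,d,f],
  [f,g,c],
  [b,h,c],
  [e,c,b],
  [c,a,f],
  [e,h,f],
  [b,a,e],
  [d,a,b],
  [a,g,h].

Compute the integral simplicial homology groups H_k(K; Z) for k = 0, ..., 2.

Fix the vertex order a < b < c < d < e < f < g < h and write every simplex with vertices in increasing order. Then dim K = 2 and the simplices of K are:

  0-simplices (8): a, b, c, d, e, f, g, h
  1-simplices (24): ab, ac, ad, ae, af, ag, ah, bc, bd, be, bf, bh, ce, cf, cg, ch, df, dg, ef, eg, eh, fg, fh, gh
  2-simplices (16): abd, abe, acf, ach, adg, aef, agh, bce, bch, bdf, bfh, ceg, cfg, dfg, efh, egh

so the chain groups are C_0 ≅ Z^8, C_1 ≅ Z^24, C_2 ≅ Z^16.

Boundary ∂_1: C_1 → C_0 maps an edge to its endpoints' difference, ∂[p,q] = q − p. For instance
  ∂ae = e − a.
This gives a 8×24 integer matrix of rank 7; reducing to Smith normal form yields diagonal entries (1,1,1,1,1,1,1).

∂_2: C_2 → C_1 acts by ∂[p,q,r] = [q,r] − [p,r] + [p,q]. For instance
  ∂cfg = fg − cg + cf,
  ∂agh = gh − ah + ag.
The 24×16 boundary matrix has rank 15 and Smith normal form diag(1,1,1,1,1,1,1,1,1,1,1,1,1,1,1).

Computing H_k = (kernel of ∂_k) / (image of ∂_{k+1}):

  H_0: rank C_0 − rank ∂_1 = 8 − 7 = 1, and the invariant factors of ∂_1 are all 1, so H_0 = Z.
  H_1: rank ker ∂_1 − rank ∂_2 = (24 − 7) − 15 = 2, and the invariant factors of ∂_2 are all 1, so H_1 = Z^2.
  H_2: rank ker ∂_2 − rank ∂_3 = (16 − 15) − 0 = 1, and there is no ∂_3, so H_2 = Z.

H_0 = Z,  H_1 = Z^2,  H_2 = Z.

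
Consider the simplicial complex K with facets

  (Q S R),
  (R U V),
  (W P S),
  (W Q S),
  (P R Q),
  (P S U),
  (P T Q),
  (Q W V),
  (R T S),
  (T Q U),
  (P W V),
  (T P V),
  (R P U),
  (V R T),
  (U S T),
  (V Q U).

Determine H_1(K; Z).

K has 8 vertices, 24 edges, 16 triangles.
rank ∂_1 = 7, rank ∂_2 = 15 ⇒ b_1 = 24 − 7 − 15 = 2; all invariant factors of ∂_2 are 1 so no torsion. So H_1 = Z^2.

H_1 = Z^2.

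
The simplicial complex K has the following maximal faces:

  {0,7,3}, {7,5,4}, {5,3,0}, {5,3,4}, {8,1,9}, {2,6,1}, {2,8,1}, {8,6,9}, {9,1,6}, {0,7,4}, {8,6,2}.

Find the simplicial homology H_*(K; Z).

H_0 ≅ Z^2,  H_1 ≅ Z,  H_2 ≅ Z.

Take the total order 0 < 1 < 2 < 3 < 4 < 5 < 6 < 7 < 8 < 9 on the vertex set. Then K (dimension 2) consists of the simplices:

  0-simplices (10): [0], [1], [2], [3], [4], [5], [6], [7], [8], [9]
  1-simplices (19): [0,3], [0,4], [0,5], [0,7], [1,2], [1,6], [1,8], [1,9], [2,6], [2,8], [3,4], [3,5], [3,7], [4,5], [4,7], [5,7], [6,8], [6,9], [8,9]
  2-simplices (11): [0,3,5], [0,3,7], [0,4,7], [1,2,6], [1,2,8], [1,6,9], [1,8,9], [2,6,8], [3,4,5], [4,5,7], [6,8,9]

so the chain groups are C_0 ≅ Z^10, C_1 ≅ Z^19, C_2 ≅ Z^11.

The boundary map ∂_1: C_1 → C_0 sends each edge [p,q] (with p < q) to q − p. For instance
  ∂[1,8] = [8] − [1].
This gives a 10×19 integer matrix of rank 8; reducing to Smith normal form yields diagonal entries (1,1,1,1,1,1,1,1).

Boundary ∂_2: C_2 → C_1 sends each 2-simplex [p,q,r] to [q,r] − [p,r] + [p,q]. For instance
  ∂[0,3,5] = [3,5] − [0,5] + [0,3],
  ∂[3,4,5] = [4,5] − [3,5] + [3,4].
This gives a 19×11 integer matrix of rank 10; reducing to Smith normal form yields diagonal entries (1,1,1,1,1,1,1,1,1,1).

Reading off H_k = ker ∂_k / im ∂_{k+1}:

  H_0: rank C_0 − rank ∂_1 = 10 − 8 = 2, and the invariant factors of ∂_1 are all 1, so H_0 = Z^2.
  H_1: rank ker ∂_1 − rank ∂_2 = (19 − 8) − 10 = 1, and the invariant factors of ∂_2 are all 1, so H_1 = Z.
  H_2: rank ker ∂_2 − rank ∂_3 = (11 − 10) − 0 = 1, and there is no ∂_3, so H_2 = Z.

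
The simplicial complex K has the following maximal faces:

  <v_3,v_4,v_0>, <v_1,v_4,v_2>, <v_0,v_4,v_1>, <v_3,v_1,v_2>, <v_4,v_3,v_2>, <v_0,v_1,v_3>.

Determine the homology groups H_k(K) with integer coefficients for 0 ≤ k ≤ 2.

We work with the vertex ordering v_0 < v_1 < v_2 < v_3 < v_4. The simplices of K, each written with vertices in increasing order, are:

  0-simplices (5): [v_0], [v_1], [v_2], [v_3], [v_4]
  1-simplices (9): [v_0,v_1], [v_0,v_3], [v_0,v_4], [v_1,v_2], [v_1,v_3], [v_1,v_4], [v_2,v_3], [v_2,v_4], [v_3,v_4]
  2-simplices (6): [v_0,v_1,v_3], [v_0,v_1,v_4], [v_0,v_3,v_4], [v_1,v_2,v_3], [v_1,v_2,v_4], [v_2,v_3,v_4]

so the chain groups are C_0 ≅ Z^5, C_1 ≅ Z^9, C_2 ≅ Z^6.

∂_1: C_1 → C_0 sends each edge [p,q] (with p < q) to q − p. For instance
  ∂[v_0,v_3] = [v_3] − [v_0].
As a 5×9 matrix over Z this has rank 4, with invariant factors (1,1,1,1).

∂_2: C_2 → C_1 maps a triangle to the signed sum of its edges. For instance
  ∂[v_0,v_3,v_4] = [v_3,v_4] − [v_0,v_4] + [v_0,v_3],
  ∂[v_1,v_2,v_4] = [v_2,v_4] − [v_1,v_4] + [v_1,v_2].
The 9×6 boundary matrix has rank 5 and Smith normal form diag(1,1,1,1,1).

From H_k ≅ ker(∂_k) / im(∂_{k+1}) we obtain:

  H_0: rank C_0 − rank ∂_1 = 5 − 4 = 1, and the invariant factors of ∂_1 are all 1, so H_0 = Z.
  H_1: rank ker ∂_1 − rank ∂_2 = (9 − 4) − 5 = 0, and the invariant factors of ∂_2 are all 1, so H_1 = 0.
  H_2: rank ker ∂_2 − rank ∂_3 = (6 − 5) − 0 = 1, and there is no ∂_3, so H_2 = Z.

(K is a triangulation of the 2-sphere S^2.)

H_0 = Z,  H_1 = 0,  H_2 = Z.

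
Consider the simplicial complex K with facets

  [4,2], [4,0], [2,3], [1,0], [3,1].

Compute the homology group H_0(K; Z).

H_0 = Z.

Order the vertices as 0 < 1 < 2 < 3 < 4. Listing each simplex with vertices in this order, K has dimension 1 with simplices:

  0-simplices (5): [0], [1], [2], [3], [4]
  1-simplices (5): [0,1], [0,4], [1,3], [2,3], [2,4]

giving chain groups C_0 ≅ Z^5, C_1 ≅ Z^5.

Boundary ∂_1: C_1 → C_0 is given by ∂[p,q] = [q] − [p]. For instance
  ∂[0,4] = [4] − [0].
This gives a 5×5 integer matrix of rank 4; reducing to Smith normal form yields diagonal entries (1,1,1,1).

Computing H_k = (kernel of ∂_k) / (image of ∂_{k+1}):

  H_0: rank C_0 − rank ∂_1 = 5 − 4 = 1, and the invariant factors of ∂_1 are all 1, so H_0 = Z.

(K is a triangulation of the circle S^1.)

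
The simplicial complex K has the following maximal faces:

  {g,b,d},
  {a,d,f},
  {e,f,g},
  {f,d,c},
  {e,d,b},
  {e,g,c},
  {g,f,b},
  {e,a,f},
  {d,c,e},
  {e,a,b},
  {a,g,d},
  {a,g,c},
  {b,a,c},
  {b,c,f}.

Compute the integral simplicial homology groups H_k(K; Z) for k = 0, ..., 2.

H_0 = Z,  H_1 = Z^2,  H_2 = Z.

K has 7 vertices, 21 edges, 14 triangles.
rank ∂_0 = 0, rank ∂_1 = 6 ⇒ b_0 = 7 − 0 − 6 = 1; all invariant factors of ∂_1 are 1 so no torsion. So H_0 = Z.
rank ∂_1 = 6, rank ∂_2 = 13 ⇒ b_1 = 21 − 6 − 13 = 2; all invariant factors of ∂_2 are 1 so no torsion. So H_1 = Z^2.
rank ∂_2 = 13, rank ∂_3 = 0 ⇒ b_2 = 14 − 13 − 0 = 1. So H_2 = Z.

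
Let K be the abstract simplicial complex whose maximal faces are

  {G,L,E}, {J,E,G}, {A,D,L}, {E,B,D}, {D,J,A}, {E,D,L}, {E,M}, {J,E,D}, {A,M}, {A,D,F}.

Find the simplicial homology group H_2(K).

H_2 ≅ 0.

K has 9 vertices, 17 edges, 8 triangles.
rank ∂_2 = 8, rank ∂_3 = 0 ⇒ b_2 = 8 − 8 − 0 = 0. So H_2 = 0.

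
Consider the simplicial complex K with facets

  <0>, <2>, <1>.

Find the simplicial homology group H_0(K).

H_0 ≅ Z^3.

We work with the vertex ordering 0 < 1 < 2. The simplices of K, each written with vertices in increasing order, are:

  0-simplices (3): [0], [1], [2]

so the chain groups are C_0 ≅ Z^3.

Reading off H_k = ker ∂_k / im ∂_{k+1}:

  H_0: rank C_0 − rank ∂_1 = 3 − 0 = 3, and there is no ∂_1, so H_0 = Z^3.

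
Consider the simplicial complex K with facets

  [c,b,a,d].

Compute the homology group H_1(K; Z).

Order the vertices as a < b < c < d. Listing each simplex with vertices in this order, K has dimension 3 with simplices:

  0-simplices (4): a, b, c, d
  1-simplices (6): ab, ac, ad, bc, bd, cd
  2-simplices (4): abc, abd, acd, bcd
  3-simplices (1): abcd

Hence C_0 ≅ Z^4, C_1 ≅ Z^6, C_2 ≅ Z^4, C_3 ≅ Z^1.

The boundary map ∂_1: C_1 → C_0 is given by ∂[p,q] = [q] − [p]. For instance
  ∂ad = d − a.
As a 4×6 matrix over Z this has rank 3, with invariant factors (1,1,1).

The boundary map ∂_2: C_2 → C_1 acts by ∂[p,q,r] = [q,r] − [p,r] + [p,q]. For instance
  ∂acd = cd − ad + ac,
  ∂bcd = cd − bd + bc.
As a 6×4 matrix over Z this has rank 3, with invariant factors (1,1,1).

∂_3: C_3 → C_2 sends each 3-simplex σ to the alternating sum Σ_i (−1)^i (σ with its i-th vertex removed). For instance
  ∂abcd = bcd − acd + abd − abc.
As a 4×1 matrix over Z this has rank 1, with invariant factors (1).

Reading off H_k = ker ∂_k / im ∂_{k+1}:

  H_1: rank ker ∂_1 − rank ∂_2 = (6 − 3) − 3 = 0, and the invariant factors of ∂_2 are all 1, so H_1 ≅ 0.

(K is a triangulation of the 3-simplex.)

H_1 ≅ 0.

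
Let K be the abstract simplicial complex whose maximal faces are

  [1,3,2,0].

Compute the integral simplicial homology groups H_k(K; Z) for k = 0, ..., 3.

H_0 = Z,  H_1 = 0,  H_2 = 0,  H_3 = 0.

Take the total order 0 < 1 < 2 < 3 on the vertex set. Then K (dimension 3) consists of the simplices:

  0-simplices (4): [0], [1], [2], [3]
  1-simplices (6): [0,1], [0,2], [0,3], [1,2], [1,3], [2,3]
  2-simplices (4): [0,1,2], [0,1,3], [0,2,3], [1,2,3]
  3-simplices (1): [0,1,2,3]

so the chain groups are C_0 ≅ Z^4, C_1 ≅ Z^6, C_2 ≅ Z^4, C_3 ≅ Z^1.

Boundary ∂_1: C_1 → C_0 sends each edge [p,q] (with p < q) to q − p. For instance
  ∂[1,3] = [3] − [1].
The 4×6 boundary matrix has rank 3 and Smith normal form diag(1,1,1).

The boundary map ∂_2: C_2 → C_1 sends each 2-simplex [p,q,r] to [q,r] − [p,r] + [p,q]. For instance
  ∂[0,2,3] = [2,3] − [0,3] + [0,2],
  ∂[1,2,3] = [2,3] − [1,3] + [1,2].
This gives a 6×4 integer matrix of rank 3; reducing to Smith normal form yields diagonal entries (1,1,1).

The boundary map ∂_3: C_3 → C_2 sends each 3-simplex σ to the alternating sum Σ_i (−1)^i (σ with its i-th vertex removed). For instance
  ∂[0,1,2,3] = [1,2,3] − [0,2,3] + [0,1,3] − [0,1,2].
As a 4×1 matrix over Z this has rank 1, with invariant factors (1).

Now H_k = ker ∂_k / im ∂_{k+1}, so:

  H_0: rank C_0 − rank ∂_1 = 4 − 3 = 1, and the invariant factors of ∂_1 are all 1, so H_0 ≅ Z.
  H_1: rank ker ∂_1 − rank ∂_2 = (6 − 3) − 3 = 0, and the invariant factors of ∂_2 are all 1, so H_1 ≅ 0.
  H_2: rank ker ∂_2 − rank ∂_3 = (4 − 3) − 1 = 0, and the invariant factors of ∂_3 are all 1, so H_2 ≅ 0.
  H_3: rank ker ∂_3 − rank ∂_4 = (1 − 1) − 0 = 0, and there is no ∂_4, so H_3 ≅ 0.

As a check, the Euler characteristic is 4 − 6 + 4 − 1 = 1, which agrees with 1 − 0 + 0 − 0 = 1.
(K is a triangulation of the 3-simplex.)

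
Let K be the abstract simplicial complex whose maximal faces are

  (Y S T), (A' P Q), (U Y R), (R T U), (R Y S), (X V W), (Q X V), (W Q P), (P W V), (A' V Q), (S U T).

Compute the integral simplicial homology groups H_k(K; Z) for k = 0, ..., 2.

Order the vertices as P < Q < R < S < T < U < V < W < X < Y < A'. Listing each simplex with vertices in this order, K has dimension 2 with simplices:

  0-simplices (11): [P], [Q], [R], [S], [T], [U], [V], [W], [X], [Y], [A']
  1-simplices (22): [P,Q], [P,V], [P,W], [P,A'], [Q,V], [Q,W], [Q,X], [Q,A'], [R,S], [R,T], [R,U], [R,Y], [S,T], [S,U], [S,Y], [T,U], [T,Y], [U,Y], [V,W], [V,X], [V,A'], [W,X]
  2-simplices (11): [P,Q,W], [P,Q,A'], [P,V,W], [Q,V,X], [Q,V,A'], [R,S,Y], [R,T,U], [R,U,Y], [S,T,U], [S,T,Y], [V,W,X]

so the chain groups are C_0 ≅ Z^11, C_1 ≅ Z^22, C_2 ≅ Z^11.

Boundary ∂_1: C_1 → C_0 is given by ∂[p,q] = [q] − [p].
As a 11×22 matrix over Z this has rank 9, with invariant factors (1,1,1,1,1,1,1,1,1).

The boundary map ∂_2: C_2 → C_1 acts by ∂[p,q,r] = [q,r] − [p,r] + [p,q]. For instance
  ∂[R,U,Y] = [U,Y] − [R,Y] + [R,U],
  ∂[Q,V,X] = [V,X] − [Q,X] + [Q,V].
The resulting 22×11 matrix has rank 11, and its Smith normal form has invariant factors (1,1,1,1,1,1,1,1,1,1,1).

Reading off H_k = ker ∂_k / im ∂_{k+1}:

  H_0: rank C_0 − rank ∂_1 = 11 − 9 = 2, and the invariant factors of ∂_1 are all 1, so H_0 ≅ Z^2.
  H_1: rank ker ∂_1 − rank ∂_2 = (22 − 9) − 11 = 2, and the invariant factors of ∂_2 are all 1, so H_1 ≅ Z^2.
  H_2: rank ker ∂_2 − rank ∂_3 = (11 − 11) − 0 = 0, and there is no ∂_3, so H_2 ≅ 0.

(K is a triangulation of the disjoint union of the cylinder S^1 x I and the Möbius band.)

H_0 = Z^2,  H_1 = Z^2,  H_2 = 0.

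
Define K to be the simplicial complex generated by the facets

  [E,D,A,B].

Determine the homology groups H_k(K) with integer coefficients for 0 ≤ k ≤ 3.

H_0 ≅ Z,  H_1 = 0,  H_2 = 0,  H_3 = 0.

Fix the vertex order A < B < D < E and write every simplex with vertices in increasing order. Then dim K = 3 and the simplices of K are:

  0-simplices (4): A, B, D, E
  1-simplices (6): AB, AD, AE, BD, BE, DE
  2-simplices (4): ABD, ABE, ADE, BDE
  3-simplices (1): ABDE

giving chain groups C_0 ≅ Z^4, C_1 ≅ Z^6, C_2 ≅ Z^4, C_3 ≅ Z^1.

The boundary map ∂_1: C_1 → C_0 sends each edge [p,q] (with p < q) to q − p.
This gives a 4×6 integer matrix of rank 3; reducing to Smith normal form yields diagonal entries (1,1,1).

Boundary ∂_2: C_2 → C_1 acts by ∂[p,q,r] = [q,r] − [p,r] + [p,q]. For instance
  ∂ABE = BE − AE + AB,
  ∂ADE = DE − AE + AD.
The resulting 6×4 matrix has rank 3, and its Smith normal form has invariant factors (1,1,1).

Boundary ∂_3: C_3 → C_2 sends each 3-simplex σ to the alternating sum Σ_i (−1)^i (σ with its i-th vertex removed). For instance
  ∂ABDE = BDE − ADE + ABE − ABD.
The 4×1 boundary matrix has rank 1 and Smith normal form diag(1).

Now H_k = ker ∂_k / im ∂_{k+1}, so:

  H_0: rank C_0 − rank ∂_1 = 4 − 3 = 1, and the invariant factors of ∂_1 are all 1, so H_0 = Z.
  H_1: rank ker ∂_1 − rank ∂_2 = (6 − 3) − 3 = 0, and the invariant factors of ∂_2 are all 1, so H_1 = 0.
  H_2: rank ker ∂_2 − rank ∂_3 = (4 − 3) − 1 = 0, and the invariant factors of ∂_3 are all 1, so H_2 = 0.
  H_3: rank ker ∂_3 − rank ∂_4 = (1 − 1) − 0 = 0, and there is no ∂_4, so H_3 = 0.

(K is a triangulation of the 3-simplex.)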